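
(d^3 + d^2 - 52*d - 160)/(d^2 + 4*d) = d - 3 - 40/d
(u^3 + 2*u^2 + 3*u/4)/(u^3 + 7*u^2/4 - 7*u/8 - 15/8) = 2*u*(2*u + 1)/(4*u^2 + u - 5)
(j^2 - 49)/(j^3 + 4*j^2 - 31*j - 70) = (j - 7)/(j^2 - 3*j - 10)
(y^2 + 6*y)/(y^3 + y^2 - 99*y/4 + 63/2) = 4*y/(4*y^2 - 20*y + 21)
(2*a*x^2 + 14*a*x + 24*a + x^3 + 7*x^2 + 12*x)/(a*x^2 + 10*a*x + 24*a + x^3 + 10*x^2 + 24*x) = (2*a*x + 6*a + x^2 + 3*x)/(a*x + 6*a + x^2 + 6*x)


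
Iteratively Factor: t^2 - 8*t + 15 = (t - 3)*(t - 5)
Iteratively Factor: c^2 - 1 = (c + 1)*(c - 1)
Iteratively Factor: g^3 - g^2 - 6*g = (g)*(g^2 - g - 6) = g*(g - 3)*(g + 2)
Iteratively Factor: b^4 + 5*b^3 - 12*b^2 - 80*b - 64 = (b + 4)*(b^3 + b^2 - 16*b - 16) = (b + 1)*(b + 4)*(b^2 - 16) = (b - 4)*(b + 1)*(b + 4)*(b + 4)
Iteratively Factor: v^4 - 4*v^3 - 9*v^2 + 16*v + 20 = (v + 1)*(v^3 - 5*v^2 - 4*v + 20) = (v - 2)*(v + 1)*(v^2 - 3*v - 10) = (v - 2)*(v + 1)*(v + 2)*(v - 5)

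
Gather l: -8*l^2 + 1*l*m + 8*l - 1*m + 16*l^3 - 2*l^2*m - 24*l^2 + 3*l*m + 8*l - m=16*l^3 + l^2*(-2*m - 32) + l*(4*m + 16) - 2*m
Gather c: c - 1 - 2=c - 3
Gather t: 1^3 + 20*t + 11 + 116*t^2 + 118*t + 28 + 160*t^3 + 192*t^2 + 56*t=160*t^3 + 308*t^2 + 194*t + 40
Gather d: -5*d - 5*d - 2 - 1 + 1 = -10*d - 2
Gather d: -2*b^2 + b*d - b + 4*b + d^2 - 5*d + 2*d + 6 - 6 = -2*b^2 + 3*b + d^2 + d*(b - 3)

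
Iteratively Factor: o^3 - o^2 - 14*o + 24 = (o + 4)*(o^2 - 5*o + 6) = (o - 2)*(o + 4)*(o - 3)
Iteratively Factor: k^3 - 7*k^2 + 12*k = (k - 3)*(k^2 - 4*k) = (k - 4)*(k - 3)*(k)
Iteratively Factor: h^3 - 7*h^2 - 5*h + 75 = (h + 3)*(h^2 - 10*h + 25) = (h - 5)*(h + 3)*(h - 5)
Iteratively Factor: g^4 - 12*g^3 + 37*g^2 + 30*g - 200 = (g + 2)*(g^3 - 14*g^2 + 65*g - 100) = (g - 4)*(g + 2)*(g^2 - 10*g + 25) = (g - 5)*(g - 4)*(g + 2)*(g - 5)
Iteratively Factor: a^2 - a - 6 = (a + 2)*(a - 3)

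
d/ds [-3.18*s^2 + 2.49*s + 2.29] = 2.49 - 6.36*s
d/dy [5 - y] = -1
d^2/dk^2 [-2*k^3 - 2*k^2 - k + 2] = -12*k - 4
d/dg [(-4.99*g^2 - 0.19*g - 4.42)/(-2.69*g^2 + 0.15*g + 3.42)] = (-1.2596*g^2 - 57.9112*g + 0.0131999999999999)/(7.2361*g^4 - 0.807*g^3 - 18.3771*g^2 + 1.026*g + 11.6964)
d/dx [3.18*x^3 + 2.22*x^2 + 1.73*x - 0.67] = 9.54*x^2 + 4.44*x + 1.73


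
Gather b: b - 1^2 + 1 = b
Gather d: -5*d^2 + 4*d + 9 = -5*d^2 + 4*d + 9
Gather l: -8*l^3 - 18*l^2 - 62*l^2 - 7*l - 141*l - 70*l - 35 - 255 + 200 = -8*l^3 - 80*l^2 - 218*l - 90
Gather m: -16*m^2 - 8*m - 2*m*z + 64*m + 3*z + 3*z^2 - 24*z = -16*m^2 + m*(56 - 2*z) + 3*z^2 - 21*z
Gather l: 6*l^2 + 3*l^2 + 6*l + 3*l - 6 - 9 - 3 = 9*l^2 + 9*l - 18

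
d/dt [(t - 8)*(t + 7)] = 2*t - 1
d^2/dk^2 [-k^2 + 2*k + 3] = -2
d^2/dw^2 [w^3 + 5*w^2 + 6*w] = 6*w + 10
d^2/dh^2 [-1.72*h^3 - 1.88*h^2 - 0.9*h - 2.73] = -10.32*h - 3.76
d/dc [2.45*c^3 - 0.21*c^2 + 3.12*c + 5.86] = 7.35*c^2 - 0.42*c + 3.12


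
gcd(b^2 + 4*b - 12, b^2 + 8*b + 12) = b + 6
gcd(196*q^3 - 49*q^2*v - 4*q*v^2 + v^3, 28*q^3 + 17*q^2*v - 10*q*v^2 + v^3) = 28*q^2 - 11*q*v + v^2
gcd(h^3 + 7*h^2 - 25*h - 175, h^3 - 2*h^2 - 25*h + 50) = h^2 - 25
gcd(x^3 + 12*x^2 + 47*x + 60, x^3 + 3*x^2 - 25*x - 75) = x^2 + 8*x + 15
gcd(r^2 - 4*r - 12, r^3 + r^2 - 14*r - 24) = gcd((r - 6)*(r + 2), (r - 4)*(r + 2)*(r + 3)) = r + 2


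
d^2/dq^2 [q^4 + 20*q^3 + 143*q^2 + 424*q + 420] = 12*q^2 + 120*q + 286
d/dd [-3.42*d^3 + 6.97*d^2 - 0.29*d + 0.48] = -10.26*d^2 + 13.94*d - 0.29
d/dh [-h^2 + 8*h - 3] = 8 - 2*h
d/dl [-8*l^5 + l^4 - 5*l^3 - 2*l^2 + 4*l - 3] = -40*l^4 + 4*l^3 - 15*l^2 - 4*l + 4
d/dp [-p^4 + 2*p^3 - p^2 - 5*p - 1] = -4*p^3 + 6*p^2 - 2*p - 5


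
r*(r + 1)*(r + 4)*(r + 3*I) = r^4 + 5*r^3 + 3*I*r^3 + 4*r^2 + 15*I*r^2 + 12*I*r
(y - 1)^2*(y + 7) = y^3 + 5*y^2 - 13*y + 7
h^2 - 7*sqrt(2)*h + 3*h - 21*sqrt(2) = (h + 3)*(h - 7*sqrt(2))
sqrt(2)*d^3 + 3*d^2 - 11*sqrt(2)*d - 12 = (d - 2*sqrt(2))*(d + 3*sqrt(2))*(sqrt(2)*d + 1)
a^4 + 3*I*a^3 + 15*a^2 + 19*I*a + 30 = (a - 3*I)*(a - I)*(a + 2*I)*(a + 5*I)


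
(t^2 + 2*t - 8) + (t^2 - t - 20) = 2*t^2 + t - 28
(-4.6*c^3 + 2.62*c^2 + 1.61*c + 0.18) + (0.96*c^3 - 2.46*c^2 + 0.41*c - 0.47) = -3.64*c^3 + 0.16*c^2 + 2.02*c - 0.29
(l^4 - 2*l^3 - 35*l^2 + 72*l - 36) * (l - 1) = l^5 - 3*l^4 - 33*l^3 + 107*l^2 - 108*l + 36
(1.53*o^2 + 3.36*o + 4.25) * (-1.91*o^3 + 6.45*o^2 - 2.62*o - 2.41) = -2.9223*o^5 + 3.4509*o^4 + 9.5459*o^3 + 14.922*o^2 - 19.2326*o - 10.2425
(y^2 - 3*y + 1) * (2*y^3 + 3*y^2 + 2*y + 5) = 2*y^5 - 3*y^4 - 5*y^3 + 2*y^2 - 13*y + 5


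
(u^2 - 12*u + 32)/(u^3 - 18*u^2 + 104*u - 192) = 1/(u - 6)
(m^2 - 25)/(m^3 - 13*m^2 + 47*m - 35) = (m + 5)/(m^2 - 8*m + 7)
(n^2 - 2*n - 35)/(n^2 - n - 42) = (n + 5)/(n + 6)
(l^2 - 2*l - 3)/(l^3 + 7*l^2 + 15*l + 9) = (l - 3)/(l^2 + 6*l + 9)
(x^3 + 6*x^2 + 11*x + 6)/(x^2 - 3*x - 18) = (x^2 + 3*x + 2)/(x - 6)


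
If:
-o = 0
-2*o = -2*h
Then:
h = 0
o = 0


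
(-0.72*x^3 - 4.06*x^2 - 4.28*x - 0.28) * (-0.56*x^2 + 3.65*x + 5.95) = 0.4032*x^5 - 0.3544*x^4 - 16.7062*x^3 - 39.6222*x^2 - 26.488*x - 1.666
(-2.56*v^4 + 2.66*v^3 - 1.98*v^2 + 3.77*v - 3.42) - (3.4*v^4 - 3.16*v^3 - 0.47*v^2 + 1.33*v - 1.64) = -5.96*v^4 + 5.82*v^3 - 1.51*v^2 + 2.44*v - 1.78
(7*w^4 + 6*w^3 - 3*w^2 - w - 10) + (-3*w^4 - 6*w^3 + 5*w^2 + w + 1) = 4*w^4 + 2*w^2 - 9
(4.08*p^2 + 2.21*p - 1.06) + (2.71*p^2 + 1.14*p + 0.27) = 6.79*p^2 + 3.35*p - 0.79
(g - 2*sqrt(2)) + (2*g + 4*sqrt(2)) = 3*g + 2*sqrt(2)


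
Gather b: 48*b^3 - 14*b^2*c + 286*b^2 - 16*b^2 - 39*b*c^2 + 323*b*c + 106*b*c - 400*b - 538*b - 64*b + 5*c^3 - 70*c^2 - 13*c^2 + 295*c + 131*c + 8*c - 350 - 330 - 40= 48*b^3 + b^2*(270 - 14*c) + b*(-39*c^2 + 429*c - 1002) + 5*c^3 - 83*c^2 + 434*c - 720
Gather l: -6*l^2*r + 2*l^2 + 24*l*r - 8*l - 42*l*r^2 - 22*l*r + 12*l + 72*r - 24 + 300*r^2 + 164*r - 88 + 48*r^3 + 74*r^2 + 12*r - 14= l^2*(2 - 6*r) + l*(-42*r^2 + 2*r + 4) + 48*r^3 + 374*r^2 + 248*r - 126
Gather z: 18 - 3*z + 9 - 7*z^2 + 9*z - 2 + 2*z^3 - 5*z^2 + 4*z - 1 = 2*z^3 - 12*z^2 + 10*z + 24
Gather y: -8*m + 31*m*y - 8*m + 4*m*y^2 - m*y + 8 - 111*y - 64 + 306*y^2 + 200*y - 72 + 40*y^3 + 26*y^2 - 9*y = -16*m + 40*y^3 + y^2*(4*m + 332) + y*(30*m + 80) - 128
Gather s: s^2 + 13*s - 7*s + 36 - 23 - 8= s^2 + 6*s + 5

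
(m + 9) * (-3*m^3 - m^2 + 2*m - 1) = -3*m^4 - 28*m^3 - 7*m^2 + 17*m - 9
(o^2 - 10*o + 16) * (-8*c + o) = -8*c*o^2 + 80*c*o - 128*c + o^3 - 10*o^2 + 16*o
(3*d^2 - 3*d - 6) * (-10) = -30*d^2 + 30*d + 60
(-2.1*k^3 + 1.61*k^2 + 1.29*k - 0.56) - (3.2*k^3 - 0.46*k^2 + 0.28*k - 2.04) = -5.3*k^3 + 2.07*k^2 + 1.01*k + 1.48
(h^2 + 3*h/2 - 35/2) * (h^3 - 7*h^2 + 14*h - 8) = h^5 - 11*h^4/2 - 14*h^3 + 271*h^2/2 - 257*h + 140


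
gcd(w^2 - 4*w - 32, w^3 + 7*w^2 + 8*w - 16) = w + 4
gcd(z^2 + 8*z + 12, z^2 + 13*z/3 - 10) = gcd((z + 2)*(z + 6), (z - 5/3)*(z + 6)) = z + 6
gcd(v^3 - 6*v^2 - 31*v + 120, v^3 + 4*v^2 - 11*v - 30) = v^2 + 2*v - 15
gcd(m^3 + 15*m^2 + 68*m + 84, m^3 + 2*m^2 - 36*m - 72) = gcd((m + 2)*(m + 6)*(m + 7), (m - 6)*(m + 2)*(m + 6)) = m^2 + 8*m + 12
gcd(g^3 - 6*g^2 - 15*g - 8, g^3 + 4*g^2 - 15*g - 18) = g + 1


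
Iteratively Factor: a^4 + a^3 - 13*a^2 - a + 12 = (a + 4)*(a^3 - 3*a^2 - a + 3) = (a + 1)*(a + 4)*(a^2 - 4*a + 3) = (a - 3)*(a + 1)*(a + 4)*(a - 1)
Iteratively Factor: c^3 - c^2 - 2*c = (c - 2)*(c^2 + c) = (c - 2)*(c + 1)*(c)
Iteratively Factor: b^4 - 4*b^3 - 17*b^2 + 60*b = (b - 5)*(b^3 + b^2 - 12*b) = (b - 5)*(b + 4)*(b^2 - 3*b) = b*(b - 5)*(b + 4)*(b - 3)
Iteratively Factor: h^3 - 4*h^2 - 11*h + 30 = (h + 3)*(h^2 - 7*h + 10) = (h - 5)*(h + 3)*(h - 2)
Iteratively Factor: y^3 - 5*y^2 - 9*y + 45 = (y - 3)*(y^2 - 2*y - 15) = (y - 5)*(y - 3)*(y + 3)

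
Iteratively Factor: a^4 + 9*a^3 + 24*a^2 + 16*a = (a + 4)*(a^3 + 5*a^2 + 4*a) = (a + 1)*(a + 4)*(a^2 + 4*a) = (a + 1)*(a + 4)^2*(a)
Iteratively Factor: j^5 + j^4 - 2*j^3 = (j)*(j^4 + j^3 - 2*j^2) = j^2*(j^3 + j^2 - 2*j) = j^3*(j^2 + j - 2) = j^3*(j + 2)*(j - 1)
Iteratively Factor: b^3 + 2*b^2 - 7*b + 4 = (b - 1)*(b^2 + 3*b - 4) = (b - 1)*(b + 4)*(b - 1)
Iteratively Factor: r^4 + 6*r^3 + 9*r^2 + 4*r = (r + 1)*(r^3 + 5*r^2 + 4*r) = (r + 1)^2*(r^2 + 4*r) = (r + 1)^2*(r + 4)*(r)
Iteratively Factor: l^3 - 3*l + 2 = (l - 1)*(l^2 + l - 2) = (l - 1)*(l + 2)*(l - 1)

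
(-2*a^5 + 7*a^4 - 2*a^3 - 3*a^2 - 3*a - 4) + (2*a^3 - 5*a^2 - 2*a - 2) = -2*a^5 + 7*a^4 - 8*a^2 - 5*a - 6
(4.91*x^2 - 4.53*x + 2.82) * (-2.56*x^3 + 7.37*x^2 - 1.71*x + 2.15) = -12.5696*x^5 + 47.7835*x^4 - 49.0014*x^3 + 39.0862*x^2 - 14.5617*x + 6.063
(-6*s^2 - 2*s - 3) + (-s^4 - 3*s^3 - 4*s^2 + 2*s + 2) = -s^4 - 3*s^3 - 10*s^2 - 1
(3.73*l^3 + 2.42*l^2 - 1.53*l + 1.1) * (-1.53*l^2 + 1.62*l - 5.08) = -5.7069*l^5 + 2.34*l^4 - 12.6871*l^3 - 16.4552*l^2 + 9.5544*l - 5.588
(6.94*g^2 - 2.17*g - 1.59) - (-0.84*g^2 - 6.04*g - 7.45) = 7.78*g^2 + 3.87*g + 5.86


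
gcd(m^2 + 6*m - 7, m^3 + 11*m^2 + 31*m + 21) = m + 7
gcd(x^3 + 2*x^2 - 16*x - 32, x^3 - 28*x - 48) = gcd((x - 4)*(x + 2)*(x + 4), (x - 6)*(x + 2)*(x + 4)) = x^2 + 6*x + 8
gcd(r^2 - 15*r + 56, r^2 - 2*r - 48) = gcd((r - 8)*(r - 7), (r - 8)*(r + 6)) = r - 8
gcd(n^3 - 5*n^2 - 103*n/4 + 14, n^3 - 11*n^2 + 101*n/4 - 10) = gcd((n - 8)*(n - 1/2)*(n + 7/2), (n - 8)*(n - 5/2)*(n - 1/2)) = n^2 - 17*n/2 + 4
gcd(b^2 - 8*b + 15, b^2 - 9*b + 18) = b - 3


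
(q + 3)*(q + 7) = q^2 + 10*q + 21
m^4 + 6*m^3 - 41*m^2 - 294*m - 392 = (m - 7)*(m + 2)*(m + 4)*(m + 7)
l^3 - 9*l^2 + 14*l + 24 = (l - 6)*(l - 4)*(l + 1)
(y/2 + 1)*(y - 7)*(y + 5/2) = y^3/2 - 5*y^2/4 - 53*y/4 - 35/2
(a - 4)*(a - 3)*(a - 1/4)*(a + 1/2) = a^4 - 27*a^3/4 + 81*a^2/8 + 31*a/8 - 3/2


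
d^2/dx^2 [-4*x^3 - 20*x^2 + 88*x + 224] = -24*x - 40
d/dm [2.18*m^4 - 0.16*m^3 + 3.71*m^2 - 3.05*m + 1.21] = 8.72*m^3 - 0.48*m^2 + 7.42*m - 3.05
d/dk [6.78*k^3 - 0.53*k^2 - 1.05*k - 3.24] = 20.34*k^2 - 1.06*k - 1.05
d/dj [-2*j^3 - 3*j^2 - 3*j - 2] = -6*j^2 - 6*j - 3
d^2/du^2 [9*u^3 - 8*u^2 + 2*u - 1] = 54*u - 16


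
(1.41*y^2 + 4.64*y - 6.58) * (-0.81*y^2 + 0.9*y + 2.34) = -1.1421*y^4 - 2.4894*y^3 + 12.8052*y^2 + 4.9356*y - 15.3972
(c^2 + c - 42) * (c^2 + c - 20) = c^4 + 2*c^3 - 61*c^2 - 62*c + 840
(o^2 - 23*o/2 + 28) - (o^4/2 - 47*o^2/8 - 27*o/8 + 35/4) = -o^4/2 + 55*o^2/8 - 65*o/8 + 77/4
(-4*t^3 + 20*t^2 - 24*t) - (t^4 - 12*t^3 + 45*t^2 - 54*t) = -t^4 + 8*t^3 - 25*t^2 + 30*t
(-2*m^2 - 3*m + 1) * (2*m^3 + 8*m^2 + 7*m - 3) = -4*m^5 - 22*m^4 - 36*m^3 - 7*m^2 + 16*m - 3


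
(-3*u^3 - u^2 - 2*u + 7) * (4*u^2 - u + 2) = -12*u^5 - u^4 - 13*u^3 + 28*u^2 - 11*u + 14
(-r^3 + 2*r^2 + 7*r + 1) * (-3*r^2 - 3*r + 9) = 3*r^5 - 3*r^4 - 36*r^3 - 6*r^2 + 60*r + 9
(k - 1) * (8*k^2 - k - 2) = 8*k^3 - 9*k^2 - k + 2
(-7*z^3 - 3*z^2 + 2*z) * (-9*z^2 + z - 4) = 63*z^5 + 20*z^4 + 7*z^3 + 14*z^2 - 8*z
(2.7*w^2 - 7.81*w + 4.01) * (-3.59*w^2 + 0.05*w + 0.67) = -9.693*w^4 + 28.1729*w^3 - 12.9774*w^2 - 5.0322*w + 2.6867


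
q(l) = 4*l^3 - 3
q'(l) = 12*l^2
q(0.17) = -2.98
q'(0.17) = 0.35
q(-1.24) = -10.63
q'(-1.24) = 18.45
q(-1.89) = -30.01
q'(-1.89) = 42.87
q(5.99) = 856.69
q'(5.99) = 430.56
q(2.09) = 33.52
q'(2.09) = 52.42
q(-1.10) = -8.32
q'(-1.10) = 14.52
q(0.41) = -2.72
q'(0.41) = 2.02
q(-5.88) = -816.19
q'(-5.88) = 414.89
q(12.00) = 6909.00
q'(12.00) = 1728.00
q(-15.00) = -13503.00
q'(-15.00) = 2700.00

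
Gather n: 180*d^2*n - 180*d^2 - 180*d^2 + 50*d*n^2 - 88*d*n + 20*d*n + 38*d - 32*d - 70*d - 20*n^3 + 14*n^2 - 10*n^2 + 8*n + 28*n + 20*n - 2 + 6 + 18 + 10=-360*d^2 - 64*d - 20*n^3 + n^2*(50*d + 4) + n*(180*d^2 - 68*d + 56) + 32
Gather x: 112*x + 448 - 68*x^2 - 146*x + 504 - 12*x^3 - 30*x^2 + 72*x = -12*x^3 - 98*x^2 + 38*x + 952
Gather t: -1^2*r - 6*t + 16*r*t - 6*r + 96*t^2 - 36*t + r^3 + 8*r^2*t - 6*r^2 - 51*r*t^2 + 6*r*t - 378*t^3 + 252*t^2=r^3 - 6*r^2 - 7*r - 378*t^3 + t^2*(348 - 51*r) + t*(8*r^2 + 22*r - 42)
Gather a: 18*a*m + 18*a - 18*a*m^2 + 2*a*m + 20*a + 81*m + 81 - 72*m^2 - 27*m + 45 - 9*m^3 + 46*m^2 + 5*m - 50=a*(-18*m^2 + 20*m + 38) - 9*m^3 - 26*m^2 + 59*m + 76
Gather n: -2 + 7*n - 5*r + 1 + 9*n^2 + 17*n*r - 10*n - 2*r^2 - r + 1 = 9*n^2 + n*(17*r - 3) - 2*r^2 - 6*r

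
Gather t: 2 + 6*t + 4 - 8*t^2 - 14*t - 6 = -8*t^2 - 8*t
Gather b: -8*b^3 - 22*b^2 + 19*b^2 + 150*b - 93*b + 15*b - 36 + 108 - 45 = -8*b^3 - 3*b^2 + 72*b + 27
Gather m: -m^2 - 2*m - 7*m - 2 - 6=-m^2 - 9*m - 8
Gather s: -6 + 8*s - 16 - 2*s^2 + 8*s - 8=-2*s^2 + 16*s - 30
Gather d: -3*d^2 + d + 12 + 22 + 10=-3*d^2 + d + 44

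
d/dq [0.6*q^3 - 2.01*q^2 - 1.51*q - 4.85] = 1.8*q^2 - 4.02*q - 1.51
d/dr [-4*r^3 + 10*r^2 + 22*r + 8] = -12*r^2 + 20*r + 22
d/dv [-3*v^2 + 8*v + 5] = 8 - 6*v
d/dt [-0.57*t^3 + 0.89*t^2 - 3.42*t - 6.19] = -1.71*t^2 + 1.78*t - 3.42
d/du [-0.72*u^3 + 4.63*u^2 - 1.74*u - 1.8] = -2.16*u^2 + 9.26*u - 1.74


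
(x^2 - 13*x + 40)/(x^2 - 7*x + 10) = (x - 8)/(x - 2)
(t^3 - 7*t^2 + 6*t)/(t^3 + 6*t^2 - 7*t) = (t - 6)/(t + 7)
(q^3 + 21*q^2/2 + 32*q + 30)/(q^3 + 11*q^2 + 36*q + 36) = (q + 5/2)/(q + 3)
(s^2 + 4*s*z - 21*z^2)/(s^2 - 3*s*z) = (s + 7*z)/s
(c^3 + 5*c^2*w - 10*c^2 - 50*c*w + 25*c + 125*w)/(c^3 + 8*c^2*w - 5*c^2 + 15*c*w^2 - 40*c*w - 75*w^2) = (c - 5)/(c + 3*w)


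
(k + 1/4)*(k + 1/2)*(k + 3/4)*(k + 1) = k^4 + 5*k^3/2 + 35*k^2/16 + 25*k/32 + 3/32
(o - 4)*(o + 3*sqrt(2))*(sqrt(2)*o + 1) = sqrt(2)*o^3 - 4*sqrt(2)*o^2 + 7*o^2 - 28*o + 3*sqrt(2)*o - 12*sqrt(2)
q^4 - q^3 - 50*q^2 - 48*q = q*(q - 8)*(q + 1)*(q + 6)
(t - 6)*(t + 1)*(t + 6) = t^3 + t^2 - 36*t - 36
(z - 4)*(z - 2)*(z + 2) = z^3 - 4*z^2 - 4*z + 16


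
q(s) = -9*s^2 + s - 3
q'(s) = 1 - 18*s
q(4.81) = -206.41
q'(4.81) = -85.58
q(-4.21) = -166.73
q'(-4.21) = 76.78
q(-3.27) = -102.51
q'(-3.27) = 59.86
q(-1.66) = -29.46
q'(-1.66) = 30.88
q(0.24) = -3.28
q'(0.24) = -3.32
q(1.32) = -17.36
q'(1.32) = -22.76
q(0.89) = -9.24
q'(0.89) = -15.02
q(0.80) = -7.96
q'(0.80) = -13.40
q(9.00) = -723.00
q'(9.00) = -161.00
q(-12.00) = -1311.00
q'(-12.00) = 217.00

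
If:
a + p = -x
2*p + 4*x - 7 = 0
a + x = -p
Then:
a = x - 7/2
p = 7/2 - 2*x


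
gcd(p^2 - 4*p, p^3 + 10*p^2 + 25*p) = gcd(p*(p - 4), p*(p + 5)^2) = p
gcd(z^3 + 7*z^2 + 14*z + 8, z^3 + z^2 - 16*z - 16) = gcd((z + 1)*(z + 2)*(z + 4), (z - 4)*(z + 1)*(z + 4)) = z^2 + 5*z + 4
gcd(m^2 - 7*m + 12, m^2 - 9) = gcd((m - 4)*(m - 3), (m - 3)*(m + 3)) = m - 3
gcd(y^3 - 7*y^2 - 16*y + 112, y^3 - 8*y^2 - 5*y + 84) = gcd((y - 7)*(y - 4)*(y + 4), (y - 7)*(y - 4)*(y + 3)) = y^2 - 11*y + 28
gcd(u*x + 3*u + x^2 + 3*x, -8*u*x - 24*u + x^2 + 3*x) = x + 3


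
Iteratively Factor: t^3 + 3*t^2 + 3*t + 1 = (t + 1)*(t^2 + 2*t + 1) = (t + 1)^2*(t + 1)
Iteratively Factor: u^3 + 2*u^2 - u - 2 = (u + 1)*(u^2 + u - 2) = (u + 1)*(u + 2)*(u - 1)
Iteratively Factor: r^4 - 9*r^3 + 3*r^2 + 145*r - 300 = (r - 3)*(r^3 - 6*r^2 - 15*r + 100) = (r - 3)*(r + 4)*(r^2 - 10*r + 25) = (r - 5)*(r - 3)*(r + 4)*(r - 5)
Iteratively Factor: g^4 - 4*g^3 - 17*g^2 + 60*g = (g - 5)*(g^3 + g^2 - 12*g) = (g - 5)*(g + 4)*(g^2 - 3*g) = g*(g - 5)*(g + 4)*(g - 3)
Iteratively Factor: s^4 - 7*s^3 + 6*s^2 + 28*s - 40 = (s - 5)*(s^3 - 2*s^2 - 4*s + 8) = (s - 5)*(s - 2)*(s^2 - 4) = (s - 5)*(s - 2)*(s + 2)*(s - 2)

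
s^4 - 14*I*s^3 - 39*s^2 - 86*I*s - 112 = (s - 8*I)*(s - 7*I)*(s - I)*(s + 2*I)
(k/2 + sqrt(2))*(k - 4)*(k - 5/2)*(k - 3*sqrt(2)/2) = k^4/2 - 13*k^3/4 + sqrt(2)*k^3/4 - 13*sqrt(2)*k^2/8 + 2*k^2 + 5*sqrt(2)*k/2 + 39*k/2 - 30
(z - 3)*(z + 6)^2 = z^3 + 9*z^2 - 108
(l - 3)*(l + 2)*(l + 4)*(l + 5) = l^4 + 8*l^3 + 5*l^2 - 74*l - 120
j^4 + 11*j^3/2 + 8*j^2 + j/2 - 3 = (j - 1/2)*(j + 1)*(j + 2)*(j + 3)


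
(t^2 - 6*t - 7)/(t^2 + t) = (t - 7)/t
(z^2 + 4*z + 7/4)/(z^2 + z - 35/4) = (2*z + 1)/(2*z - 5)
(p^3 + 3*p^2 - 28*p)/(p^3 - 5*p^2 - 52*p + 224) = p/(p - 8)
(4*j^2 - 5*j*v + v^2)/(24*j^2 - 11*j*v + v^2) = (4*j^2 - 5*j*v + v^2)/(24*j^2 - 11*j*v + v^2)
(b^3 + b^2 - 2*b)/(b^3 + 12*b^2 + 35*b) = (b^2 + b - 2)/(b^2 + 12*b + 35)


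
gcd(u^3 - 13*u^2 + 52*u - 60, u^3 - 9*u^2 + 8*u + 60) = u^2 - 11*u + 30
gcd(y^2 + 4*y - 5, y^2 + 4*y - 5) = y^2 + 4*y - 5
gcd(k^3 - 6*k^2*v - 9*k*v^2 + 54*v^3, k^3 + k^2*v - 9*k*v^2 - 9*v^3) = -k^2 + 9*v^2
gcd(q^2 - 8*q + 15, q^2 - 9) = q - 3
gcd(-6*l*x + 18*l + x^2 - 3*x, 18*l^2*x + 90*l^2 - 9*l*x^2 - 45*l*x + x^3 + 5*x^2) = -6*l + x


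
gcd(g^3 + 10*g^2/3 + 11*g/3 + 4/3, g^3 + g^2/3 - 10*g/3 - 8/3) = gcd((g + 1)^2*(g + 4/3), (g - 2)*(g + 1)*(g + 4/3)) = g^2 + 7*g/3 + 4/3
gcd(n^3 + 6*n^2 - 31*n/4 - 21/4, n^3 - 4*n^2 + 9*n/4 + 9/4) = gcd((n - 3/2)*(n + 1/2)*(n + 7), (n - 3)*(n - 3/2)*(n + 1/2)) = n^2 - n - 3/4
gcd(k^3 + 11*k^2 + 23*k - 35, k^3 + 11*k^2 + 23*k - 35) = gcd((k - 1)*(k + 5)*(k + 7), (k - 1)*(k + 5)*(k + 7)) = k^3 + 11*k^2 + 23*k - 35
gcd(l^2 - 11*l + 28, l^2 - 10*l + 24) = l - 4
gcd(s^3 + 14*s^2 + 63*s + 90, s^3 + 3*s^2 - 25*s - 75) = s^2 + 8*s + 15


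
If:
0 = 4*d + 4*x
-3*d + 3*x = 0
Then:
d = 0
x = 0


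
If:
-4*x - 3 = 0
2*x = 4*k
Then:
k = -3/8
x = -3/4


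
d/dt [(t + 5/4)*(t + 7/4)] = 2*t + 3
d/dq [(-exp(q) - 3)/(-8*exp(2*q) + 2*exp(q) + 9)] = (-2*(exp(q) + 3)*(8*exp(q) - 1) + 8*exp(2*q) - 2*exp(q) - 9)*exp(q)/(-8*exp(2*q) + 2*exp(q) + 9)^2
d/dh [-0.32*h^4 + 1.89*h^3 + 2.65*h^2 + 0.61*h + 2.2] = -1.28*h^3 + 5.67*h^2 + 5.3*h + 0.61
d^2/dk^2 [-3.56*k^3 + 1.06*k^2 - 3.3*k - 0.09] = 2.12 - 21.36*k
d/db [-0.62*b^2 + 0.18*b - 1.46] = 0.18 - 1.24*b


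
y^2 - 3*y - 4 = (y - 4)*(y + 1)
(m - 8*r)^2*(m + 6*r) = m^3 - 10*m^2*r - 32*m*r^2 + 384*r^3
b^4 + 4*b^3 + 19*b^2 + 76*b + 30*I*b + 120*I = (b + 4)*(b - 5*I)*(b + 2*I)*(b + 3*I)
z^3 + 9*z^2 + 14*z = z*(z + 2)*(z + 7)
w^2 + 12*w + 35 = (w + 5)*(w + 7)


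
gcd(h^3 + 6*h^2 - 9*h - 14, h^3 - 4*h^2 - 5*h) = h + 1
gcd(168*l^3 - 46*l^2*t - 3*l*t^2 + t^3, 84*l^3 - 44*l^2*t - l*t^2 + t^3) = -42*l^2 + l*t + t^2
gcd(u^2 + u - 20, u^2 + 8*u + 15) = u + 5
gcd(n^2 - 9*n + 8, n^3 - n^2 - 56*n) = n - 8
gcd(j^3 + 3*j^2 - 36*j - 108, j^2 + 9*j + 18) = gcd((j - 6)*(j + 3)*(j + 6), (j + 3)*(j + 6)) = j^2 + 9*j + 18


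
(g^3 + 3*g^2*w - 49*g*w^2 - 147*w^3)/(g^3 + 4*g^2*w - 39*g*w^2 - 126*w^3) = (-g + 7*w)/(-g + 6*w)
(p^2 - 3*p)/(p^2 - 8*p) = (p - 3)/(p - 8)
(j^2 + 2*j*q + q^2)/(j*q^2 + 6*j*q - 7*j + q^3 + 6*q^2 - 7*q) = (j + q)/(q^2 + 6*q - 7)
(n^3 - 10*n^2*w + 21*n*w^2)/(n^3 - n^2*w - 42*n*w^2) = (n - 3*w)/(n + 6*w)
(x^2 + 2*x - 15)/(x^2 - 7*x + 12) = (x + 5)/(x - 4)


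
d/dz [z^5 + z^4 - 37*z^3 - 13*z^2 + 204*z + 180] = 5*z^4 + 4*z^3 - 111*z^2 - 26*z + 204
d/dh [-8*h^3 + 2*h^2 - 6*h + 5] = -24*h^2 + 4*h - 6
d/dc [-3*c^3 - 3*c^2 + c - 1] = -9*c^2 - 6*c + 1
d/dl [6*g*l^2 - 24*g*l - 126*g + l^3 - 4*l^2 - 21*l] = 12*g*l - 24*g + 3*l^2 - 8*l - 21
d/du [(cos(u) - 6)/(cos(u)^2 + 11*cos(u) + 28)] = (cos(u)^2 - 12*cos(u) - 94)*sin(u)/(cos(u)^2 + 11*cos(u) + 28)^2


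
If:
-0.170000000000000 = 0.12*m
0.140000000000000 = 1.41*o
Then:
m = -1.42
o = 0.10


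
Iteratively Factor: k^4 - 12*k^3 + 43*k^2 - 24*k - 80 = (k - 4)*(k^3 - 8*k^2 + 11*k + 20) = (k - 4)*(k + 1)*(k^2 - 9*k + 20) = (k - 5)*(k - 4)*(k + 1)*(k - 4)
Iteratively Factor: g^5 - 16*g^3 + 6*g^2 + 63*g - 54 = (g + 3)*(g^4 - 3*g^3 - 7*g^2 + 27*g - 18) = (g - 2)*(g + 3)*(g^3 - g^2 - 9*g + 9) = (g - 3)*(g - 2)*(g + 3)*(g^2 + 2*g - 3) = (g - 3)*(g - 2)*(g + 3)^2*(g - 1)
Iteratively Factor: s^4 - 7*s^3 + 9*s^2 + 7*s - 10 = (s - 2)*(s^3 - 5*s^2 - s + 5) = (s - 2)*(s + 1)*(s^2 - 6*s + 5) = (s - 2)*(s - 1)*(s + 1)*(s - 5)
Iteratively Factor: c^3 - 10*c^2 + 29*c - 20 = (c - 5)*(c^2 - 5*c + 4) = (c - 5)*(c - 1)*(c - 4)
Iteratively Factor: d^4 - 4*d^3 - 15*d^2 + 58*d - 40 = (d - 1)*(d^3 - 3*d^2 - 18*d + 40) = (d - 1)*(d + 4)*(d^2 - 7*d + 10) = (d - 5)*(d - 1)*(d + 4)*(d - 2)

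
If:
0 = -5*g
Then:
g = 0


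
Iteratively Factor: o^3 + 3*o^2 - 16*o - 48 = (o - 4)*(o^2 + 7*o + 12) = (o - 4)*(o + 3)*(o + 4)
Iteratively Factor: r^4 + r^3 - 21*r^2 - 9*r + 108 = (r - 3)*(r^3 + 4*r^2 - 9*r - 36) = (r - 3)*(r + 4)*(r^2 - 9) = (r - 3)*(r + 3)*(r + 4)*(r - 3)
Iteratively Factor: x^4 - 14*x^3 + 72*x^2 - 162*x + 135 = (x - 3)*(x^3 - 11*x^2 + 39*x - 45) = (x - 3)^2*(x^2 - 8*x + 15) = (x - 3)^3*(x - 5)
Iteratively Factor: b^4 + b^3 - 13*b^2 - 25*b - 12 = (b - 4)*(b^3 + 5*b^2 + 7*b + 3) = (b - 4)*(b + 3)*(b^2 + 2*b + 1) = (b - 4)*(b + 1)*(b + 3)*(b + 1)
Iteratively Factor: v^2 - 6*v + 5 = (v - 1)*(v - 5)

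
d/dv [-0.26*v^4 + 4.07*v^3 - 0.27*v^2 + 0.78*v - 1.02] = -1.04*v^3 + 12.21*v^2 - 0.54*v + 0.78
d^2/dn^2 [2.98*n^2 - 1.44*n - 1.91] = 5.96000000000000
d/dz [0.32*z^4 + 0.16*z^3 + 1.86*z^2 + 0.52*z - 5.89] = 1.28*z^3 + 0.48*z^2 + 3.72*z + 0.52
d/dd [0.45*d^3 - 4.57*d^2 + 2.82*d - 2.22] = 1.35*d^2 - 9.14*d + 2.82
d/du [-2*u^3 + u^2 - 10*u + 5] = -6*u^2 + 2*u - 10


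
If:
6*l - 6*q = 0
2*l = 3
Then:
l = 3/2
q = 3/2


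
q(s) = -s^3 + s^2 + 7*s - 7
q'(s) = -3*s^2 + 2*s + 7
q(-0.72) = -11.15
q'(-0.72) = 4.00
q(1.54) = 2.50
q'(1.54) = 2.97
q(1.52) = 2.44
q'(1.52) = 3.11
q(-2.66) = 0.28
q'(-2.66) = -19.55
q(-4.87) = 98.13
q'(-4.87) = -73.89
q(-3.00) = 8.00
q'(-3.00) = -26.00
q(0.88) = -0.75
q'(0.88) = 6.44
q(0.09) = -6.36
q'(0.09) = 7.16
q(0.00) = -7.00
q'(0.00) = 7.00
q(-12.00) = 1781.00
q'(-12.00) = -449.00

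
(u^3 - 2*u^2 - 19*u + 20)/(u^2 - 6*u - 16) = (-u^3 + 2*u^2 + 19*u - 20)/(-u^2 + 6*u + 16)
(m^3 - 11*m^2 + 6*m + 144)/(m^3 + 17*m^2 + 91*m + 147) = (m^2 - 14*m + 48)/(m^2 + 14*m + 49)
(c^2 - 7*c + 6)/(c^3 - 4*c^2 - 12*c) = (c - 1)/(c*(c + 2))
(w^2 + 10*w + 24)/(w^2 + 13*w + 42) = (w + 4)/(w + 7)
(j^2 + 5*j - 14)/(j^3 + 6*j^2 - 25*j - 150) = (j^2 + 5*j - 14)/(j^3 + 6*j^2 - 25*j - 150)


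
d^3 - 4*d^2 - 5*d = d*(d - 5)*(d + 1)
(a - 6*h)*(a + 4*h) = a^2 - 2*a*h - 24*h^2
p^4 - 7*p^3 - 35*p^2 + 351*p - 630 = (p - 6)*(p - 5)*(p - 3)*(p + 7)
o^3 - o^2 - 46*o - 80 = (o - 8)*(o + 2)*(o + 5)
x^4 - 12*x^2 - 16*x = x*(x - 4)*(x + 2)^2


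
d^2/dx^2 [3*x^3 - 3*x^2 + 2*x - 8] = 18*x - 6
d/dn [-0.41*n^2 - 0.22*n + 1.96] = -0.82*n - 0.22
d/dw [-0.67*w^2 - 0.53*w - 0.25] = -1.34*w - 0.53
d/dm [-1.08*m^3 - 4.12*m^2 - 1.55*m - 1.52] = -3.24*m^2 - 8.24*m - 1.55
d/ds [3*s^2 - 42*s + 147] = 6*s - 42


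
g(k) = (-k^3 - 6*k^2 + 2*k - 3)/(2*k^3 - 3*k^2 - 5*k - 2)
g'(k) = (-6*k^2 + 6*k + 5)*(-k^3 - 6*k^2 + 2*k - 3)/(2*k^3 - 3*k^2 - 5*k - 2)^2 + (-3*k^2 - 12*k + 2)/(2*k^3 - 3*k^2 - 5*k - 2)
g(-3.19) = 0.47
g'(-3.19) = 0.31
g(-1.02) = 4.77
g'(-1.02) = 11.19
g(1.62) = 2.09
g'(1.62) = 2.90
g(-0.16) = 2.70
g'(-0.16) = -11.16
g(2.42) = 14.28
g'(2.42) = 80.51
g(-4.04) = 0.26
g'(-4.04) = 0.18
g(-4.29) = 0.22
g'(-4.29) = 0.16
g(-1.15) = 3.59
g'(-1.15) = 7.22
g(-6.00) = 0.03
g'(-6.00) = 0.08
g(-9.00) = -0.13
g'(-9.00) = 0.04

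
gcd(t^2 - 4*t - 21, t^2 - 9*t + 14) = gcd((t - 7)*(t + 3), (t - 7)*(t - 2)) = t - 7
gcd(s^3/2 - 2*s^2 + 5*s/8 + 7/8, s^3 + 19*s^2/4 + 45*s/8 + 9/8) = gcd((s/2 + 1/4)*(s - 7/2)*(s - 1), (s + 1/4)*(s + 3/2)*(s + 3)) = 1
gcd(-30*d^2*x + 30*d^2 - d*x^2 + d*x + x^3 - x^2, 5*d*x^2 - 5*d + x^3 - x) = 5*d*x - 5*d + x^2 - x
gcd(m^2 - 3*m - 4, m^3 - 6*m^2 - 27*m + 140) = m - 4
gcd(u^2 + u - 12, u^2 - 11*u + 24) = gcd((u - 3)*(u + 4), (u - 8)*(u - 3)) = u - 3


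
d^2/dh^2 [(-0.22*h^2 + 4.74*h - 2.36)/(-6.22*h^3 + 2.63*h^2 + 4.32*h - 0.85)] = (17.022896*h^6 - 1100.298096*h^5 + 1596.363*h^4 - 959.287404*h^3 + 21.1338599999999*h^2 + 22.438716*h + 64.145428)/(240.641848*h^9 - 305.251476*h^8 - 372.33231*h^7 + 504.478885*h^6 + 175.1685*h^5 - 266.647281*h^4 - 9.19555800000002*h^3 + 41.888595*h^2 - 9.3636*h + 0.614125)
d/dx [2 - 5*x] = -5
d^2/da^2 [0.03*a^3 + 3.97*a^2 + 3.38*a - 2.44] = 0.18*a + 7.94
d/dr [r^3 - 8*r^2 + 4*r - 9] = 3*r^2 - 16*r + 4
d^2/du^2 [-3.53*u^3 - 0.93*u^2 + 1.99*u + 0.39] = -21.18*u - 1.86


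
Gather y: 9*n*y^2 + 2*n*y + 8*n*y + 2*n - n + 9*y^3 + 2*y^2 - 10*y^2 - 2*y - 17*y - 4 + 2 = n + 9*y^3 + y^2*(9*n - 8) + y*(10*n - 19) - 2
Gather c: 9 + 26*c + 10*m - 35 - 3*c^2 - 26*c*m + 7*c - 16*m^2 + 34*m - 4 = -3*c^2 + c*(33 - 26*m) - 16*m^2 + 44*m - 30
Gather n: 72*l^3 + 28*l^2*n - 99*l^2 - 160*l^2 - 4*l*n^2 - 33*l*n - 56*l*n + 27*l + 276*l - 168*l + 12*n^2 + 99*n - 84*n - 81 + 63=72*l^3 - 259*l^2 + 135*l + n^2*(12 - 4*l) + n*(28*l^2 - 89*l + 15) - 18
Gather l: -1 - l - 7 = -l - 8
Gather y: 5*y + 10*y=15*y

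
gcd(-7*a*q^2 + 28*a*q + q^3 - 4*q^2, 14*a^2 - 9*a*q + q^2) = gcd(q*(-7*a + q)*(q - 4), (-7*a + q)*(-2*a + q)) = -7*a + q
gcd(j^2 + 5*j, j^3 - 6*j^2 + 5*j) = j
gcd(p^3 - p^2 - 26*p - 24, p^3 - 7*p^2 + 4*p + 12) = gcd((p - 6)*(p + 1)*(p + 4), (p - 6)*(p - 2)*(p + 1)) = p^2 - 5*p - 6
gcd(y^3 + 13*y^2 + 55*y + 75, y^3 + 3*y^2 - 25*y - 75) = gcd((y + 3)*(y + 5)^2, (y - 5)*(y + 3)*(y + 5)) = y^2 + 8*y + 15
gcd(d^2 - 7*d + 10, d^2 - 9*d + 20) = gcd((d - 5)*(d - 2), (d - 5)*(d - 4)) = d - 5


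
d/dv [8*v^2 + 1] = 16*v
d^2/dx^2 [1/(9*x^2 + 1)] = 18*(27*x^2 - 1)/(9*x^2 + 1)^3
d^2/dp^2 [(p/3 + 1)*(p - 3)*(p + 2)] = 2*p + 4/3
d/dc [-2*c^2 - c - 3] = -4*c - 1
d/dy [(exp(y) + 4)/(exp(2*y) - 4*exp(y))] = (-exp(2*y) - 8*exp(y) + 16)*exp(-y)/(exp(2*y) - 8*exp(y) + 16)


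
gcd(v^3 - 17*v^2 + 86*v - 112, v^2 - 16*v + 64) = v - 8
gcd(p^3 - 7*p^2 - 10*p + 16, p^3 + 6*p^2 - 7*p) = p - 1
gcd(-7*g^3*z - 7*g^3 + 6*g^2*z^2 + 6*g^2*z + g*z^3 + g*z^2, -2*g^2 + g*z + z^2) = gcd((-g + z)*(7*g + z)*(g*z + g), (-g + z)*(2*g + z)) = -g + z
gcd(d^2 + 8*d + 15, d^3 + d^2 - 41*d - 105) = d^2 + 8*d + 15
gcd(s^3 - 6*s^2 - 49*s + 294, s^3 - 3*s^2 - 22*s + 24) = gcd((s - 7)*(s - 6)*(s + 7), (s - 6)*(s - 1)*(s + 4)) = s - 6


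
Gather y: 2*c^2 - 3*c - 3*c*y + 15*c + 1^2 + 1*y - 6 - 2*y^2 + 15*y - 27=2*c^2 + 12*c - 2*y^2 + y*(16 - 3*c) - 32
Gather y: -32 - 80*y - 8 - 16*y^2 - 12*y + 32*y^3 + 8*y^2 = 32*y^3 - 8*y^2 - 92*y - 40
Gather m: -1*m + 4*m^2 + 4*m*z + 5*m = 4*m^2 + m*(4*z + 4)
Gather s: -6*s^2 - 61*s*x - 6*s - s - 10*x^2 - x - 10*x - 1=-6*s^2 + s*(-61*x - 7) - 10*x^2 - 11*x - 1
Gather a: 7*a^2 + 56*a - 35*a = 7*a^2 + 21*a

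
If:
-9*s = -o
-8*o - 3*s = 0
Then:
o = 0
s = 0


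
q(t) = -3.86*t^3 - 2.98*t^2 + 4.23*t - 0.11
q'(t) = -11.58*t^2 - 5.96*t + 4.23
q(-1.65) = 2.14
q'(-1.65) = -17.46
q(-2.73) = 44.67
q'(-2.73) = -65.80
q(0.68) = 0.17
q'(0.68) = -5.18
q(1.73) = -21.70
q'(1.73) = -40.74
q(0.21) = 0.61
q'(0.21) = 2.47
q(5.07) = -558.31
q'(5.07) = -323.65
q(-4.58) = 288.84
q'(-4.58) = -211.38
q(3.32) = -160.17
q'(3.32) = -143.20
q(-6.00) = 700.99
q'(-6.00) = -376.89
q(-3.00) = 64.60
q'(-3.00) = -82.11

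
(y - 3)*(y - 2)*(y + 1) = y^3 - 4*y^2 + y + 6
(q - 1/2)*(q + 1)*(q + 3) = q^3 + 7*q^2/2 + q - 3/2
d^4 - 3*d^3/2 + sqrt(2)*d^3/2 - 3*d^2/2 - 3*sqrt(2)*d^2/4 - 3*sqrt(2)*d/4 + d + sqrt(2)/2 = (d - 2)*(d - 1/2)*(d + 1)*(d + sqrt(2)/2)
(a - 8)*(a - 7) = a^2 - 15*a + 56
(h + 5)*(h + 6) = h^2 + 11*h + 30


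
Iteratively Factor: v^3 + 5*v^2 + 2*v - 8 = (v + 2)*(v^2 + 3*v - 4) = (v + 2)*(v + 4)*(v - 1)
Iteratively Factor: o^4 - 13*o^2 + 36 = (o + 3)*(o^3 - 3*o^2 - 4*o + 12) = (o - 3)*(o + 3)*(o^2 - 4) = (o - 3)*(o - 2)*(o + 3)*(o + 2)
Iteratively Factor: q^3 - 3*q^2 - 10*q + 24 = (q - 4)*(q^2 + q - 6) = (q - 4)*(q + 3)*(q - 2)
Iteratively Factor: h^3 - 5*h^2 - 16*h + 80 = (h - 4)*(h^2 - h - 20) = (h - 4)*(h + 4)*(h - 5)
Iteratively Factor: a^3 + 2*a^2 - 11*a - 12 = (a - 3)*(a^2 + 5*a + 4) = (a - 3)*(a + 1)*(a + 4)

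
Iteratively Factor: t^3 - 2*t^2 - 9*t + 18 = (t - 2)*(t^2 - 9) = (t - 3)*(t - 2)*(t + 3)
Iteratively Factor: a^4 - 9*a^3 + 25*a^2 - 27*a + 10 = (a - 1)*(a^3 - 8*a^2 + 17*a - 10) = (a - 2)*(a - 1)*(a^2 - 6*a + 5) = (a - 5)*(a - 2)*(a - 1)*(a - 1)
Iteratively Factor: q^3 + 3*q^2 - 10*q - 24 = (q + 2)*(q^2 + q - 12) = (q - 3)*(q + 2)*(q + 4)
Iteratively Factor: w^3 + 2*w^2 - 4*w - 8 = (w + 2)*(w^2 - 4) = (w - 2)*(w + 2)*(w + 2)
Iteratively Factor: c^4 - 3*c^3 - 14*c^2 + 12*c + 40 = (c + 2)*(c^3 - 5*c^2 - 4*c + 20) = (c + 2)^2*(c^2 - 7*c + 10) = (c - 2)*(c + 2)^2*(c - 5)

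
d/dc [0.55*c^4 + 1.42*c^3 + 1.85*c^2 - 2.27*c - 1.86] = 2.2*c^3 + 4.26*c^2 + 3.7*c - 2.27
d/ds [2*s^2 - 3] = 4*s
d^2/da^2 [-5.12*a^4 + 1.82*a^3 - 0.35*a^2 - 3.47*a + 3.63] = -61.44*a^2 + 10.92*a - 0.7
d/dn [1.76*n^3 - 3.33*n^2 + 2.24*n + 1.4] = 5.28*n^2 - 6.66*n + 2.24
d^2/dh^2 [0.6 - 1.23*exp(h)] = -1.23*exp(h)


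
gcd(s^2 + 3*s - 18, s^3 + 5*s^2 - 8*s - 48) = s - 3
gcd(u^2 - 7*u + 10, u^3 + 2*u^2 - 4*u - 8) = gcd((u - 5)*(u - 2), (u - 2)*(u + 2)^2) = u - 2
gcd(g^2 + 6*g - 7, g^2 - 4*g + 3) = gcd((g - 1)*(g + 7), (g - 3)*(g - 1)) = g - 1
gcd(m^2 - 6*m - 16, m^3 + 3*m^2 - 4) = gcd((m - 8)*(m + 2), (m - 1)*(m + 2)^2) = m + 2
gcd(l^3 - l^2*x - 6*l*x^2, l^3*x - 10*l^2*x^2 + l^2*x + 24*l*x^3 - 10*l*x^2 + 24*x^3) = 1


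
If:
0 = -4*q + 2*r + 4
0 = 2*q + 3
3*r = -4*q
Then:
No Solution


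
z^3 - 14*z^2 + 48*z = z*(z - 8)*(z - 6)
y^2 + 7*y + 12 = (y + 3)*(y + 4)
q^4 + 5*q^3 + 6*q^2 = q^2*(q + 2)*(q + 3)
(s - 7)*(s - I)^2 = s^3 - 7*s^2 - 2*I*s^2 - s + 14*I*s + 7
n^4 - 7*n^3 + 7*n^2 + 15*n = n*(n - 5)*(n - 3)*(n + 1)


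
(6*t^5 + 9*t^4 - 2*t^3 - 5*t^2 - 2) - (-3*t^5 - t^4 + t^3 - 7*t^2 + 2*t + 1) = 9*t^5 + 10*t^4 - 3*t^3 + 2*t^2 - 2*t - 3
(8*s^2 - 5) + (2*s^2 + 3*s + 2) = 10*s^2 + 3*s - 3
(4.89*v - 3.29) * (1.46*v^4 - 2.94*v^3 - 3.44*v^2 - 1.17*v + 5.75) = 7.1394*v^5 - 19.18*v^4 - 7.149*v^3 + 5.5963*v^2 + 31.9668*v - 18.9175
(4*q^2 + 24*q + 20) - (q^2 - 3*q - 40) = 3*q^2 + 27*q + 60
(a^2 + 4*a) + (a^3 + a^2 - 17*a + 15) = a^3 + 2*a^2 - 13*a + 15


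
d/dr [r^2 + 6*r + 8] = 2*r + 6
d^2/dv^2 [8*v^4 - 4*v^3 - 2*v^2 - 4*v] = 96*v^2 - 24*v - 4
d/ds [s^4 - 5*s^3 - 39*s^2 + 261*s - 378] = 4*s^3 - 15*s^2 - 78*s + 261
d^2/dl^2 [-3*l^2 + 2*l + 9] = -6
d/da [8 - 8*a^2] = -16*a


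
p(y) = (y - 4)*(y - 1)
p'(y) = 2*y - 5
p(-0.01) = 4.05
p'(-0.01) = -5.02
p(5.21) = 5.09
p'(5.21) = 5.42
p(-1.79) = 16.15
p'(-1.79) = -8.58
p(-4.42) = 45.64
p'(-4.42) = -13.84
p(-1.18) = 11.29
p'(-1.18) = -7.36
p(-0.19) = 4.99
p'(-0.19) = -5.38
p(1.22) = -0.61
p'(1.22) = -2.56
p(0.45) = 1.95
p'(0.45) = -4.10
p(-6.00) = 70.00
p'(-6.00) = -17.00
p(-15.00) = 304.00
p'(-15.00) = -35.00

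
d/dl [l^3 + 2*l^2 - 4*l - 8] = 3*l^2 + 4*l - 4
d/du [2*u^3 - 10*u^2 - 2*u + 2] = 6*u^2 - 20*u - 2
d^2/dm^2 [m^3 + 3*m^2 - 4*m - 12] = 6*m + 6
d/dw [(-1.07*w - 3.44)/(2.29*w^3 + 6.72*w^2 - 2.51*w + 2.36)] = (4.9006*w^3 + 30.8232*w^2 + 46.2336*w - 11.1596)/(5.2441*w^6 + 30.7776*w^5 + 33.6626*w^4 - 22.9256*w^3 + 38.0185*w^2 - 11.8472*w + 5.5696)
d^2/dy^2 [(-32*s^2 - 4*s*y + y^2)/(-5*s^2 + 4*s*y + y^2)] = 2*s*(-727*s^3 - 444*s^2*y - 81*s*y^2 - 8*y^3)/(-125*s^6 + 300*s^5*y - 165*s^4*y^2 - 56*s^3*y^3 + 33*s^2*y^4 + 12*s*y^5 + y^6)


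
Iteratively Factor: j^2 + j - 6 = (j - 2)*(j + 3)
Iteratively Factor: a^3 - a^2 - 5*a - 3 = (a - 3)*(a^2 + 2*a + 1) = (a - 3)*(a + 1)*(a + 1)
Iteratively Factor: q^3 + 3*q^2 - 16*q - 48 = (q + 3)*(q^2 - 16) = (q - 4)*(q + 3)*(q + 4)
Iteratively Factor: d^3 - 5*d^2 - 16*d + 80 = (d - 5)*(d^2 - 16) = (d - 5)*(d + 4)*(d - 4)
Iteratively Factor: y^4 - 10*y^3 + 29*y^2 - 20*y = (y)*(y^3 - 10*y^2 + 29*y - 20) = y*(y - 4)*(y^2 - 6*y + 5) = y*(y - 5)*(y - 4)*(y - 1)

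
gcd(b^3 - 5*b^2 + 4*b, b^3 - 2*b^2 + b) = b^2 - b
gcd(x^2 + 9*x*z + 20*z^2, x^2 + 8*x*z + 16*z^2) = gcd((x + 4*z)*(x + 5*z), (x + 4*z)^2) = x + 4*z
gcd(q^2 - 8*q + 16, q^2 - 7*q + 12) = q - 4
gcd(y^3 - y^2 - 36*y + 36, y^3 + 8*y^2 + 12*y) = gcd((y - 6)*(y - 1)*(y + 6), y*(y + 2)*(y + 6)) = y + 6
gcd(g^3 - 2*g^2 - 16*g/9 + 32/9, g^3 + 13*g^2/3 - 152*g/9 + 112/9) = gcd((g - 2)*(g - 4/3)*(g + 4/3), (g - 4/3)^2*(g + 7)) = g - 4/3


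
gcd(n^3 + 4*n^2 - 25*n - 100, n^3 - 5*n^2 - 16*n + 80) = n^2 - n - 20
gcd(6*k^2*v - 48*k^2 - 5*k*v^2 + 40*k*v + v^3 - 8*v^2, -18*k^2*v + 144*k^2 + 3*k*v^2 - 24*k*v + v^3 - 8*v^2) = -3*k*v + 24*k + v^2 - 8*v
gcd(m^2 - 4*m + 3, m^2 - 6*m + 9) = m - 3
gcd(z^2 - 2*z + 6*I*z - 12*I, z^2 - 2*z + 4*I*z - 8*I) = z - 2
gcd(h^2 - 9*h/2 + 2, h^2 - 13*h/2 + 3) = h - 1/2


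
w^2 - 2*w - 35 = (w - 7)*(w + 5)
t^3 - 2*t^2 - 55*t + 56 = (t - 8)*(t - 1)*(t + 7)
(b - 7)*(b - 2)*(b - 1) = b^3 - 10*b^2 + 23*b - 14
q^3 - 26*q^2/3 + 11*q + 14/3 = (q - 7)*(q - 2)*(q + 1/3)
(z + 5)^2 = z^2 + 10*z + 25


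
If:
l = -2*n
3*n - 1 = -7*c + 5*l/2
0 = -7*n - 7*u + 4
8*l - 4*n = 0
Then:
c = 1/7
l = 0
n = 0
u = 4/7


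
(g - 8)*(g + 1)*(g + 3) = g^3 - 4*g^2 - 29*g - 24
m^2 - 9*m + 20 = (m - 5)*(m - 4)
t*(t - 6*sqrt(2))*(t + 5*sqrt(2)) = t^3 - sqrt(2)*t^2 - 60*t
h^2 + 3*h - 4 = (h - 1)*(h + 4)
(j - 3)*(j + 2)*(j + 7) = j^3 + 6*j^2 - 13*j - 42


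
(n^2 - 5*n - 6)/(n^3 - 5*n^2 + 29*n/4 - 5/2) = 4*(n^2 - 5*n - 6)/(4*n^3 - 20*n^2 + 29*n - 10)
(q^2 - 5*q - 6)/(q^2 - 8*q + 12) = (q + 1)/(q - 2)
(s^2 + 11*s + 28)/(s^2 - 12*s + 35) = (s^2 + 11*s + 28)/(s^2 - 12*s + 35)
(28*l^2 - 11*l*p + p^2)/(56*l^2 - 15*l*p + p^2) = (-4*l + p)/(-8*l + p)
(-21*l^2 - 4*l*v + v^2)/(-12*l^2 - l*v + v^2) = (-7*l + v)/(-4*l + v)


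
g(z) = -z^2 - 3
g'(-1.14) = 2.28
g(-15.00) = -228.00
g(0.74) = -3.55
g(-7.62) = -61.06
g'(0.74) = -1.48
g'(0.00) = 0.00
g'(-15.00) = 30.00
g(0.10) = -3.01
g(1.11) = -4.23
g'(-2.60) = 5.20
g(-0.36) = -3.13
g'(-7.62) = 15.24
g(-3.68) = -16.54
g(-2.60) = -9.76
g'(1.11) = -2.22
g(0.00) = -3.00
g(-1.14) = -4.30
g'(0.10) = -0.20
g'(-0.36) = 0.72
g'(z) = -2*z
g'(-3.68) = 7.36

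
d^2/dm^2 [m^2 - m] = 2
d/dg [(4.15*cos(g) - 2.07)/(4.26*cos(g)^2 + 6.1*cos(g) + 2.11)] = (17.679*cos(g)^2 - 17.6364*cos(g) - 21.3835)*sin(g)/(18.1476*cos(g)^4 + 51.972*cos(g)^3 + 55.1872*cos(g)^2 + 25.742*cos(g) + 4.4521)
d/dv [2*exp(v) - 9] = 2*exp(v)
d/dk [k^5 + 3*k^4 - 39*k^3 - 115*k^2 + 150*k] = 5*k^4 + 12*k^3 - 117*k^2 - 230*k + 150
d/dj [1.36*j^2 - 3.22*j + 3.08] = 2.72*j - 3.22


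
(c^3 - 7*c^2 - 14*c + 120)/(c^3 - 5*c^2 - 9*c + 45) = (c^2 - 2*c - 24)/(c^2 - 9)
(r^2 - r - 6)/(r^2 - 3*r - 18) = (-r^2 + r + 6)/(-r^2 + 3*r + 18)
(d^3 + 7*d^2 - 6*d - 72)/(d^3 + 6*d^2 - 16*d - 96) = (d - 3)/(d - 4)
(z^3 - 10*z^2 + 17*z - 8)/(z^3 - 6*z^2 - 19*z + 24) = (z - 1)/(z + 3)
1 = 1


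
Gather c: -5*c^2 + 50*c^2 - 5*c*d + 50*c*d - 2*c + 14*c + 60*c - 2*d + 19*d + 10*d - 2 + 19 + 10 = 45*c^2 + c*(45*d + 72) + 27*d + 27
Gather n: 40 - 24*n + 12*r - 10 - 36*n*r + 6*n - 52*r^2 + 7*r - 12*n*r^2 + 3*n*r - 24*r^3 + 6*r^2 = n*(-12*r^2 - 33*r - 18) - 24*r^3 - 46*r^2 + 19*r + 30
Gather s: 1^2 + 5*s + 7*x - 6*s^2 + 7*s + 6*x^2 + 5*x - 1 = -6*s^2 + 12*s + 6*x^2 + 12*x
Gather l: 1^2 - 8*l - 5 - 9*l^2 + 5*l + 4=-9*l^2 - 3*l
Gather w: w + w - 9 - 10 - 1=2*w - 20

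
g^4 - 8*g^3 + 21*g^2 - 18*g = g*(g - 3)^2*(g - 2)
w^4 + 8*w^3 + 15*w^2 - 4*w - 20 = (w - 1)*(w + 2)^2*(w + 5)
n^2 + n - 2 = (n - 1)*(n + 2)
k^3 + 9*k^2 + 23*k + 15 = (k + 1)*(k + 3)*(k + 5)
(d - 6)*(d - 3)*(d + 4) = d^3 - 5*d^2 - 18*d + 72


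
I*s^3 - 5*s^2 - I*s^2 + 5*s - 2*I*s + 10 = (s - 2)*(s + 5*I)*(I*s + I)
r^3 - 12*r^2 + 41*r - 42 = (r - 7)*(r - 3)*(r - 2)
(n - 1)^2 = n^2 - 2*n + 1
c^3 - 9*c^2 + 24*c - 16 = (c - 4)^2*(c - 1)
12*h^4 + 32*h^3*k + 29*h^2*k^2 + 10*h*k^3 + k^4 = (h + k)^2*(2*h + k)*(6*h + k)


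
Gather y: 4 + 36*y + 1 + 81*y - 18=117*y - 13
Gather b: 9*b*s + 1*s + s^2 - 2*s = 9*b*s + s^2 - s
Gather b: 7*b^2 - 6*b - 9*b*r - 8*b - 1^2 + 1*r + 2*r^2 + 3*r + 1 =7*b^2 + b*(-9*r - 14) + 2*r^2 + 4*r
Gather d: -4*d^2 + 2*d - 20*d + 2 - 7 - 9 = -4*d^2 - 18*d - 14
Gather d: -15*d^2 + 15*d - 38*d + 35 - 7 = -15*d^2 - 23*d + 28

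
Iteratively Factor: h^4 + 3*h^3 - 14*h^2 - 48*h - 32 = (h - 4)*(h^3 + 7*h^2 + 14*h + 8) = (h - 4)*(h + 4)*(h^2 + 3*h + 2) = (h - 4)*(h + 2)*(h + 4)*(h + 1)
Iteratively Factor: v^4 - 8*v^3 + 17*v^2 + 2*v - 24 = (v + 1)*(v^3 - 9*v^2 + 26*v - 24) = (v - 3)*(v + 1)*(v^2 - 6*v + 8) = (v - 4)*(v - 3)*(v + 1)*(v - 2)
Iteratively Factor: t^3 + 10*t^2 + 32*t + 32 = (t + 4)*(t^2 + 6*t + 8) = (t + 4)^2*(t + 2)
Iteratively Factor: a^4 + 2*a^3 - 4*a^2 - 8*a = (a)*(a^3 + 2*a^2 - 4*a - 8) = a*(a + 2)*(a^2 - 4) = a*(a - 2)*(a + 2)*(a + 2)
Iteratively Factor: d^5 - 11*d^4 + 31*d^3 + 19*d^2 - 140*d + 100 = (d - 2)*(d^4 - 9*d^3 + 13*d^2 + 45*d - 50) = (d - 2)*(d - 1)*(d^3 - 8*d^2 + 5*d + 50) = (d - 5)*(d - 2)*(d - 1)*(d^2 - 3*d - 10) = (d - 5)*(d - 2)*(d - 1)*(d + 2)*(d - 5)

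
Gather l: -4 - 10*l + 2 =-10*l - 2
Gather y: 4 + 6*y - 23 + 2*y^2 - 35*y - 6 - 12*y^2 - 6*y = -10*y^2 - 35*y - 25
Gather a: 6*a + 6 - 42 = 6*a - 36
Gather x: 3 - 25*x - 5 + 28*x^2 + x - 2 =28*x^2 - 24*x - 4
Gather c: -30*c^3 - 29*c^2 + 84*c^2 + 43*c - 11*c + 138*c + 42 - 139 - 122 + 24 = -30*c^3 + 55*c^2 + 170*c - 195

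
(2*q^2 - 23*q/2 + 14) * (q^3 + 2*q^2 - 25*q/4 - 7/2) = 2*q^5 - 15*q^4/2 - 43*q^3/2 + 743*q^2/8 - 189*q/4 - 49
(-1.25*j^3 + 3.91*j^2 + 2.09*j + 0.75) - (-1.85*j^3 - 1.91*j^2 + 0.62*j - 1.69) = 0.6*j^3 + 5.82*j^2 + 1.47*j + 2.44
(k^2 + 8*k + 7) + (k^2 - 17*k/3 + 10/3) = 2*k^2 + 7*k/3 + 31/3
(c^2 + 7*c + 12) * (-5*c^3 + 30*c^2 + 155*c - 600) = -5*c^5 - 5*c^4 + 305*c^3 + 845*c^2 - 2340*c - 7200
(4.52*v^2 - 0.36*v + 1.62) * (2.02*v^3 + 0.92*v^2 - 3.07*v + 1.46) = 9.1304*v^5 + 3.4312*v^4 - 10.9352*v^3 + 9.1948*v^2 - 5.499*v + 2.3652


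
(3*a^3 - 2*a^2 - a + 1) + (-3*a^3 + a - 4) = -2*a^2 - 3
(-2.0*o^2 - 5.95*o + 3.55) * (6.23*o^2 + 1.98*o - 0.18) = -12.46*o^4 - 41.0285*o^3 + 10.6955*o^2 + 8.1*o - 0.639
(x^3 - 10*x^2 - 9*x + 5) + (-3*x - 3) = x^3 - 10*x^2 - 12*x + 2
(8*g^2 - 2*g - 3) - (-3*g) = 8*g^2 + g - 3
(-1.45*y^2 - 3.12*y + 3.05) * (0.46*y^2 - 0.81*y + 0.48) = -0.667*y^4 - 0.2607*y^3 + 3.2342*y^2 - 3.9681*y + 1.464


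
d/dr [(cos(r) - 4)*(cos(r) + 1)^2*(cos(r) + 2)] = 2*(-2*cos(r)^3 + 11*cos(r) + 9)*sin(r)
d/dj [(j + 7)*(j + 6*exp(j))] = j + (j + 7)*(6*exp(j) + 1) + 6*exp(j)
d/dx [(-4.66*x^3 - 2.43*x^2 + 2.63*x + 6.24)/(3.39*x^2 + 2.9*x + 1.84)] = (-15.7974*x^4 - 27.028*x^3 - 41.6859*x^2 - 51.2496*x - 13.2568)/(11.4921*x^4 + 19.662*x^3 + 20.8852*x^2 + 10.672*x + 3.3856)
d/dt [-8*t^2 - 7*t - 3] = -16*t - 7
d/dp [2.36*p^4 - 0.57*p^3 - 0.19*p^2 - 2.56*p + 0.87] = 9.44*p^3 - 1.71*p^2 - 0.38*p - 2.56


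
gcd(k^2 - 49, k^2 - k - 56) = k + 7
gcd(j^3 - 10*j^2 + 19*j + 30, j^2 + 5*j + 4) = j + 1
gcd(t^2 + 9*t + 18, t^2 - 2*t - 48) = t + 6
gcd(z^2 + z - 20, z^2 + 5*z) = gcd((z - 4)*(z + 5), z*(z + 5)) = z + 5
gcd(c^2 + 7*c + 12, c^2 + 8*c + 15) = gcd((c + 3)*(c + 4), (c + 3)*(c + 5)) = c + 3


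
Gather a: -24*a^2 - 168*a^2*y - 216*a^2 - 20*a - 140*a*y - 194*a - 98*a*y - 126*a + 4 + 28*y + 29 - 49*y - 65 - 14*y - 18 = a^2*(-168*y - 240) + a*(-238*y - 340) - 35*y - 50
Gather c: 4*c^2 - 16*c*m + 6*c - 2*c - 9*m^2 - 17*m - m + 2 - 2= 4*c^2 + c*(4 - 16*m) - 9*m^2 - 18*m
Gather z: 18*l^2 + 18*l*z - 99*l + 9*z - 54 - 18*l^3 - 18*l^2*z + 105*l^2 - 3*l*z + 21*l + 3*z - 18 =-18*l^3 + 123*l^2 - 78*l + z*(-18*l^2 + 15*l + 12) - 72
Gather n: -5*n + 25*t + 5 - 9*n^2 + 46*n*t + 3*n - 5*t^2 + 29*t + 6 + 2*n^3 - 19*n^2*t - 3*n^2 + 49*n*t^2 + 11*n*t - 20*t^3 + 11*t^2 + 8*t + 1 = 2*n^3 + n^2*(-19*t - 12) + n*(49*t^2 + 57*t - 2) - 20*t^3 + 6*t^2 + 62*t + 12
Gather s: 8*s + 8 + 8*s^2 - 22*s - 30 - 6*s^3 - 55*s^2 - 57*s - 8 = -6*s^3 - 47*s^2 - 71*s - 30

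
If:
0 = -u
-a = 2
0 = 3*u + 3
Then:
No Solution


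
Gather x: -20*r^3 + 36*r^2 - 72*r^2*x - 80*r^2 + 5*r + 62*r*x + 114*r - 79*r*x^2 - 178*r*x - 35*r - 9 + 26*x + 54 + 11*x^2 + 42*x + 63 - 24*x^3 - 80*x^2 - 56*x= -20*r^3 - 44*r^2 + 84*r - 24*x^3 + x^2*(-79*r - 69) + x*(-72*r^2 - 116*r + 12) + 108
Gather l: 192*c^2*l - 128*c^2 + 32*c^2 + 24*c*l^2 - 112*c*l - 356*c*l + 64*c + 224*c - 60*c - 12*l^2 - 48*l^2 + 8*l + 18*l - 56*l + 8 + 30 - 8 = -96*c^2 + 228*c + l^2*(24*c - 60) + l*(192*c^2 - 468*c - 30) + 30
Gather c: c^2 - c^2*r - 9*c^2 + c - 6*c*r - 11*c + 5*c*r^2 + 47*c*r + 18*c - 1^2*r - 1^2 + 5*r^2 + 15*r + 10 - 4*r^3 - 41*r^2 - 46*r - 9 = c^2*(-r - 8) + c*(5*r^2 + 41*r + 8) - 4*r^3 - 36*r^2 - 32*r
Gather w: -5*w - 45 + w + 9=-4*w - 36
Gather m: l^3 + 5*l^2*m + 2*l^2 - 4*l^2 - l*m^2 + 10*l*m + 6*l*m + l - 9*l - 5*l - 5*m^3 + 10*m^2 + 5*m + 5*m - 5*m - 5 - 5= l^3 - 2*l^2 - 13*l - 5*m^3 + m^2*(10 - l) + m*(5*l^2 + 16*l + 5) - 10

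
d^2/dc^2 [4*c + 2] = 0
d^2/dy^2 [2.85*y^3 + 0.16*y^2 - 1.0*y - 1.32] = 17.1*y + 0.32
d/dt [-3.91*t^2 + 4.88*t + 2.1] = 4.88 - 7.82*t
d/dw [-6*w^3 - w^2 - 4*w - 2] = -18*w^2 - 2*w - 4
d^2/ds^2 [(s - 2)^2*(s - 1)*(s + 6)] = 12*s^2 + 6*s - 44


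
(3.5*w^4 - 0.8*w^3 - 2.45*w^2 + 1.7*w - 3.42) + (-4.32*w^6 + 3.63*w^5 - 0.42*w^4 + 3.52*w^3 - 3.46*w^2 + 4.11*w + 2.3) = -4.32*w^6 + 3.63*w^5 + 3.08*w^4 + 2.72*w^3 - 5.91*w^2 + 5.81*w - 1.12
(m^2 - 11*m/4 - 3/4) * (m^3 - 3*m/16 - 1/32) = m^5 - 11*m^4/4 - 15*m^3/16 + 31*m^2/64 + 29*m/128 + 3/128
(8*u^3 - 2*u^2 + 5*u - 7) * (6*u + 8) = 48*u^4 + 52*u^3 + 14*u^2 - 2*u - 56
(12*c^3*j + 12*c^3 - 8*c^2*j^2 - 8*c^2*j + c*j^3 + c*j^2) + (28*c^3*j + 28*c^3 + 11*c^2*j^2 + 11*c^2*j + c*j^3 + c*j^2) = 40*c^3*j + 40*c^3 + 3*c^2*j^2 + 3*c^2*j + 2*c*j^3 + 2*c*j^2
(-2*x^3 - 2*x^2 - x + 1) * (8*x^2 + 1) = -16*x^5 - 16*x^4 - 10*x^3 + 6*x^2 - x + 1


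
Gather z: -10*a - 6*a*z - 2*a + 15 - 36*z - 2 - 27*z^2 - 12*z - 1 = -12*a - 27*z^2 + z*(-6*a - 48) + 12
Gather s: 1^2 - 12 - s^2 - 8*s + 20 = -s^2 - 8*s + 9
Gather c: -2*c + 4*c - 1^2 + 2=2*c + 1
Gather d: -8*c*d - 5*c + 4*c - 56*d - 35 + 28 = -c + d*(-8*c - 56) - 7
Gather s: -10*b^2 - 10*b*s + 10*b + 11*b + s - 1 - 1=-10*b^2 + 21*b + s*(1 - 10*b) - 2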